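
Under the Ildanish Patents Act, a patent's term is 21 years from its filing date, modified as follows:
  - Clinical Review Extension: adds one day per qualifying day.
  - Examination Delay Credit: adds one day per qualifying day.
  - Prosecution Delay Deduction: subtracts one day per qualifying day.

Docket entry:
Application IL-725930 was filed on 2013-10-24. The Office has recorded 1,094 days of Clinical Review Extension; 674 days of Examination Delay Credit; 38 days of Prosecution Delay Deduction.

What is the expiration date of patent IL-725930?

2039-07-20

Base term: filing date + 21 years → 24 October 2034.
Clinical Review Extension: +1094 days → 22 October 2037.
Examination Delay Credit: +674 days → 27 August 2039.
Prosecution Delay Deduction: −38 days → 20 July 2039.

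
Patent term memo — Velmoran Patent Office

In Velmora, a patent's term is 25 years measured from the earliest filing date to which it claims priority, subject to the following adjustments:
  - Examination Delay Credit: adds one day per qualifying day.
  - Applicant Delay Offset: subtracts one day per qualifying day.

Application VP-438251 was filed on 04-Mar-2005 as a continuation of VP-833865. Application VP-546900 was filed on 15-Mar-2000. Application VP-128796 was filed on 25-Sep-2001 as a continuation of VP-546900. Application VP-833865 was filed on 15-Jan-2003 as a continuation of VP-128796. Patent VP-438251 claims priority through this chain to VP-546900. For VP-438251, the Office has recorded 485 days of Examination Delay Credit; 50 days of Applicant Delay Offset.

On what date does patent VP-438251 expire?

May 24, 2026

Earliest priority filing: 15 March 2000.
Base term: 15 March 2000 + 25 years → 15 March 2025.
Examination Delay Credit: +485 days → 13 July 2026.
Applicant Delay Offset: −50 days → 24 May 2026.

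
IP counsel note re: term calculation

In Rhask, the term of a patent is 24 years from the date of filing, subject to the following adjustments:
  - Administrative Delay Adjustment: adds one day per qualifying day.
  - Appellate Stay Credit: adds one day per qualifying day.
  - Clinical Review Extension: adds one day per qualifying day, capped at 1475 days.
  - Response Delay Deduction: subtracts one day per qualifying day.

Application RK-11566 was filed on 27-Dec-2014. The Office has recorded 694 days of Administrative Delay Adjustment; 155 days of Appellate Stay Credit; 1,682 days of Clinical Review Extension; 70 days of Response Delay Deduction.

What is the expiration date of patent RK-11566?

February 27, 2045

Base term: filing date + 24 years → 27 December 2038.
Administrative Delay Adjustment: +694 days → 20 November 2040.
Appellate Stay Credit: +155 days → 24 April 2041.
Clinical Review Extension: 1682 days claimed exceeds the 1475-day cap, so +1475 days → 8 May 2045.
Response Delay Deduction: −70 days → 27 February 2045.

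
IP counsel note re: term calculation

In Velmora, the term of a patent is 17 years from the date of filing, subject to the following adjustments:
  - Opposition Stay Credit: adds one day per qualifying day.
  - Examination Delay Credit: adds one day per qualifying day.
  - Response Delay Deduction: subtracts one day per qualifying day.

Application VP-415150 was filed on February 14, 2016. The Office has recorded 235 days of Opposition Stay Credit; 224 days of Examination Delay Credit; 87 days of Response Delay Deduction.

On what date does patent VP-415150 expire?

Base term: filing date + 17 years → 14 February 2033.
Opposition Stay Credit: +235 days → 7 October 2033.
Examination Delay Credit: +224 days → 19 May 2034.
Response Delay Deduction: −87 days → 21 February 2034.

February 21, 2034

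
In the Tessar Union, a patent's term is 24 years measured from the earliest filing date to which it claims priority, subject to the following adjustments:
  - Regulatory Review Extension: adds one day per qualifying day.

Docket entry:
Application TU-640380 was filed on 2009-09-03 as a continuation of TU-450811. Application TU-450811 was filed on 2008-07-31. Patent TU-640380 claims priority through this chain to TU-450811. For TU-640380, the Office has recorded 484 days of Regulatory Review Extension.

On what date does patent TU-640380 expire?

Earliest priority filing: 31 July 2008.
Base term: 31 July 2008 + 24 years → 31 July 2032.
Regulatory Review Extension: +484 days → 27 November 2033.

2033-11-27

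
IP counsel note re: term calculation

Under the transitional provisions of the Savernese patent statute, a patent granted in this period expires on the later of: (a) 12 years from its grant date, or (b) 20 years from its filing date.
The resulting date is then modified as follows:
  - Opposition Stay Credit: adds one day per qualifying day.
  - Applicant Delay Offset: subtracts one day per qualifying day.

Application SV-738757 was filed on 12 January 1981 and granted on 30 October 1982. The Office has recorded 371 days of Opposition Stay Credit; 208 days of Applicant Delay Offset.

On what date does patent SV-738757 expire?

June 24, 2001

(a) grant + 12 years → 30 October 1994.
(b) filing + 20 years → 12 January 2001.
Later of the two: 12 January 2001.
Opposition Stay Credit: +371 days → 18 January 2002.
Applicant Delay Offset: −208 days → 24 June 2001.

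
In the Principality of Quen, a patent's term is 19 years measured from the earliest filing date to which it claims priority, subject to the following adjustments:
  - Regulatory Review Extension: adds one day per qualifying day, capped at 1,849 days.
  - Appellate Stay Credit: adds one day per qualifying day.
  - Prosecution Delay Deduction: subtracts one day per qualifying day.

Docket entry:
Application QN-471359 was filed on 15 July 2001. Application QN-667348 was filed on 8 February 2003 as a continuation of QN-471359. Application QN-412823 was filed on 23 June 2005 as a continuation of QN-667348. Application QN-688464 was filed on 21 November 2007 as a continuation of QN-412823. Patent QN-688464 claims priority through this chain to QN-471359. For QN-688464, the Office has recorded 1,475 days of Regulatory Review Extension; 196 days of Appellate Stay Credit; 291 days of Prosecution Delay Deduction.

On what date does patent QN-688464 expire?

Earliest priority filing: 15 July 2001.
Base term: 15 July 2001 + 19 years → 15 July 2020.
Regulatory Review Extension: 1475 days (within the 1849-day cap) → +1475 days → 29 July 2024.
Appellate Stay Credit: +196 days → 10 February 2025.
Prosecution Delay Deduction: −291 days → 25 April 2024.

April 25, 2024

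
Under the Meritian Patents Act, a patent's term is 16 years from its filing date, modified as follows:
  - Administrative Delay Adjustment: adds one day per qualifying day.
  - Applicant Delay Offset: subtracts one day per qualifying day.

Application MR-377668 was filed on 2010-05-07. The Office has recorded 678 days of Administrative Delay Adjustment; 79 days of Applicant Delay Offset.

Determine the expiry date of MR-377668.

2027-12-27

Base term: filing date + 16 years → 7 May 2026.
Administrative Delay Adjustment: +678 days → 15 March 2028.
Applicant Delay Offset: −79 days → 27 December 2027.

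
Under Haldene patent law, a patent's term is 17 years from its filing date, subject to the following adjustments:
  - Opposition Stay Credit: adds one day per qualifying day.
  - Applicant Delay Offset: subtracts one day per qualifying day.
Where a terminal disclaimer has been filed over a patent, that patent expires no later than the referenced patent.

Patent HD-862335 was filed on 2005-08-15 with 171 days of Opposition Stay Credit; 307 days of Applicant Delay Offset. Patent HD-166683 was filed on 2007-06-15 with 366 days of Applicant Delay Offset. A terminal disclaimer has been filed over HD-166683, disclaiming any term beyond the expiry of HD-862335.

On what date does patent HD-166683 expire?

Natural term of HD-166683:
  Base: filing + 17 years → 15 June 2024.
  Applicant Delay Offset: −366 days → 15 June 2023.
Expiry of referenced patent HD-862335:
  Base: filing + 17 years → 15 August 2022.
  Opposition Stay Credit: +171 days → 2 February 2023.
  Applicant Delay Offset: −307 days → 1 April 2022.
Terminal disclaimer: HD-166683 expires on the earlier of 15 June 2023 and 1 April 2022.

April 1, 2022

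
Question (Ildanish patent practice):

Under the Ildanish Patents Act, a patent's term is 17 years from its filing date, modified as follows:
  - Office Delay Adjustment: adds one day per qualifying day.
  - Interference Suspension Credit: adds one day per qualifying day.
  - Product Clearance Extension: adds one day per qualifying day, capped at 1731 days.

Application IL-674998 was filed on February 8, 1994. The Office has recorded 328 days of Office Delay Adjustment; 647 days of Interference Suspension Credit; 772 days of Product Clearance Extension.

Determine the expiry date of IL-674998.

2015-11-21

Base term: filing date + 17 years → 8 February 2011.
Office Delay Adjustment: +328 days → 2 January 2012.
Interference Suspension Credit: +647 days → 10 October 2013.
Product Clearance Extension: 772 days (within the 1731-day cap) → +772 days → 21 November 2015.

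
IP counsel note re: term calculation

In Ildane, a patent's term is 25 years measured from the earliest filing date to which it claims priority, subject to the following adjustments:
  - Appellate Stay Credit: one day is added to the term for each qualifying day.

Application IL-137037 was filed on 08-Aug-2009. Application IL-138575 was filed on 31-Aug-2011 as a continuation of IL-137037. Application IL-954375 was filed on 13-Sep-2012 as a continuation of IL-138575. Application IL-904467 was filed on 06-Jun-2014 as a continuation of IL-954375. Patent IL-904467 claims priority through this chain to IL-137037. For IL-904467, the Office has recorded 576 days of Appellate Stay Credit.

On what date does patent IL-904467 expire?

2036-03-06

Earliest priority filing: 8 August 2009.
Base term: 8 August 2009 + 25 years → 8 August 2034.
Appellate Stay Credit: +576 days → 6 March 2036.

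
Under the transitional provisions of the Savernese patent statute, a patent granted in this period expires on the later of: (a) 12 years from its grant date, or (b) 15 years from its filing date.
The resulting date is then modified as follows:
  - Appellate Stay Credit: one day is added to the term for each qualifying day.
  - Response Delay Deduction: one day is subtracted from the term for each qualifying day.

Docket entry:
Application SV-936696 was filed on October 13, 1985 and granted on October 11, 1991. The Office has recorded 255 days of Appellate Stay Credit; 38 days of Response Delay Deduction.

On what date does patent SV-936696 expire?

2004-05-15

(a) grant + 12 years → 11 October 2003.
(b) filing + 15 years → 13 October 2000.
Later of the two: 11 October 2003.
Appellate Stay Credit: +255 days → 22 June 2004.
Response Delay Deduction: −38 days → 15 May 2004.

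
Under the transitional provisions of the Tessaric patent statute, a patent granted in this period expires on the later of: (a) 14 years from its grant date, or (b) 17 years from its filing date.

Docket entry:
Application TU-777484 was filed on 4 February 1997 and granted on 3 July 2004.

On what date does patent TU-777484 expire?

(a) grant + 14 years → 3 July 2018.
(b) filing + 17 years → 4 February 2014.
Later of the two: 3 July 2018.

July 3, 2018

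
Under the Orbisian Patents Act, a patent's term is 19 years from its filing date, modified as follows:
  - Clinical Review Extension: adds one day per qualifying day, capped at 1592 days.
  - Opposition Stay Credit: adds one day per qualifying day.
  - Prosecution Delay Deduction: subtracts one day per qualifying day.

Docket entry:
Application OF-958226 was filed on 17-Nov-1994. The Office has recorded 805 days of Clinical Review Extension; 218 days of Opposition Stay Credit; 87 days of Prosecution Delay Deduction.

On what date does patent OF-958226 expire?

2016-06-10

Base term: filing date + 19 years → 17 November 2013.
Clinical Review Extension: 805 days (within the 1592-day cap) → +805 days → 31 January 2016.
Opposition Stay Credit: +218 days → 5 September 2016.
Prosecution Delay Deduction: −87 days → 10 June 2016.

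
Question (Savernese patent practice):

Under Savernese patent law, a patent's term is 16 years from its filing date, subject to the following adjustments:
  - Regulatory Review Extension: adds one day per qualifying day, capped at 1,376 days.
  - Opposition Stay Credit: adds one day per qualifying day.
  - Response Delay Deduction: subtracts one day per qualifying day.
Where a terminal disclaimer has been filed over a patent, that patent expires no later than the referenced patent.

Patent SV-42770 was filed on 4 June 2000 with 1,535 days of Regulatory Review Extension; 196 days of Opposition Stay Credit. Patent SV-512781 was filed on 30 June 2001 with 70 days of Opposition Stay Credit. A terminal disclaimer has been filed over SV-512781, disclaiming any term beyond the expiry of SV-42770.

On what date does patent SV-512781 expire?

2017-09-08

Natural term of SV-512781:
  Base: filing + 16 years → 30 June 2017.
  Opposition Stay Credit: +70 days → 8 September 2017.
Expiry of referenced patent SV-42770:
  Base: filing + 16 years → 4 June 2016.
  Regulatory Review Extension: 1535 days claimed exceeds the 1376-day cap, so +1376 days → 11 March 2020.
  Opposition Stay Credit: +196 days → 23 September 2020.
Terminal disclaimer: SV-512781 expires on the earlier of 8 September 2017 and 23 September 2020.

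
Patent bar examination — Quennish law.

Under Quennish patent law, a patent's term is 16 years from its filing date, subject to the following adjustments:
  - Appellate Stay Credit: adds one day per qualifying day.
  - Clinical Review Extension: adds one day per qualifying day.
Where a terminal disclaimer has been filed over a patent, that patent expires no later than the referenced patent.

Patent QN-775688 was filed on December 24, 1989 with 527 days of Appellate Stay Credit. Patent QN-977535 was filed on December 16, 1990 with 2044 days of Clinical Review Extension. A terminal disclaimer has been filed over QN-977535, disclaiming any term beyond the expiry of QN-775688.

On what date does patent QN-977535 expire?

Natural term of QN-977535:
  Base: filing + 16 years → 16 December 2006.
  Clinical Review Extension: +2044 days → 21 July 2012.
Expiry of referenced patent QN-775688:
  Base: filing + 16 years → 24 December 2005.
  Appellate Stay Credit: +527 days → 4 June 2007.
Terminal disclaimer: QN-977535 expires on the earlier of 21 July 2012 and 4 June 2007.

2007-06-04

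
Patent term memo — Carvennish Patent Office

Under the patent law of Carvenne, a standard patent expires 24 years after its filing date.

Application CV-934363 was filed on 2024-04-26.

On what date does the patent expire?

Filing date + 24 years → 26 April 2048.

April 26, 2048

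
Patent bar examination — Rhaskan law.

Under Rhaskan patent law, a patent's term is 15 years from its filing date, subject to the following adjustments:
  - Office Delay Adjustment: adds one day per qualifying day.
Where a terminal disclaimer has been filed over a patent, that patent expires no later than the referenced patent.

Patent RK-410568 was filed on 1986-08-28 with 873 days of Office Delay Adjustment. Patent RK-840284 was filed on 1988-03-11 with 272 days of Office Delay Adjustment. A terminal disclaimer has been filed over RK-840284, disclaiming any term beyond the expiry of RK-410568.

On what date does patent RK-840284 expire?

Natural term of RK-840284:
  Base: filing + 15 years → 11 March 2003.
  Office Delay Adjustment: +272 days → 8 December 2003.
Expiry of referenced patent RK-410568:
  Base: filing + 15 years → 28 August 2001.
  Office Delay Adjustment: +873 days → 18 January 2004.
Terminal disclaimer: RK-840284 expires on the earlier of 8 December 2003 and 18 January 2004.

2003-12-08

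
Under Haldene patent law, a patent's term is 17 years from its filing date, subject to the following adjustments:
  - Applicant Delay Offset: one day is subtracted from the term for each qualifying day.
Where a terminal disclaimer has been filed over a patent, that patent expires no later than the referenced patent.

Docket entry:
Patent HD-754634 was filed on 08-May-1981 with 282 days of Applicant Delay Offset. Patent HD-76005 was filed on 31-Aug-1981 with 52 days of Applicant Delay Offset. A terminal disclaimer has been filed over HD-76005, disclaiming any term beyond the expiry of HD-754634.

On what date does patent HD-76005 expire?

Natural term of HD-76005:
  Base: filing + 17 years → 31 August 1998.
  Applicant Delay Offset: −52 days → 10 July 1998.
Expiry of referenced patent HD-754634:
  Base: filing + 17 years → 8 May 1998.
  Applicant Delay Offset: −282 days → 30 July 1997.
Terminal disclaimer: HD-76005 expires on the earlier of 10 July 1998 and 30 July 1997.

July 30, 1997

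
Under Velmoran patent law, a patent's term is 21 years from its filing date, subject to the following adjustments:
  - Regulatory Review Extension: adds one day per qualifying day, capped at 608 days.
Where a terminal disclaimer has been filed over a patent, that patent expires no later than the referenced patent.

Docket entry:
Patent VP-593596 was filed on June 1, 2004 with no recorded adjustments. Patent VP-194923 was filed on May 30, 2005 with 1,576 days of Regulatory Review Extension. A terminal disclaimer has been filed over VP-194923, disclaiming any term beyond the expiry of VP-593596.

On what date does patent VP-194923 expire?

Natural term of VP-194923:
  Base: filing + 21 years → 30 May 2026.
  Regulatory Review Extension: 1576 days claimed exceeds the 608-day cap, so +608 days → 28 January 2028.
Expiry of referenced patent VP-593596:
  Base: filing + 21 years → 1 June 2025.
Terminal disclaimer: VP-194923 expires on the earlier of 28 January 2028 and 1 June 2025.

2025-06-01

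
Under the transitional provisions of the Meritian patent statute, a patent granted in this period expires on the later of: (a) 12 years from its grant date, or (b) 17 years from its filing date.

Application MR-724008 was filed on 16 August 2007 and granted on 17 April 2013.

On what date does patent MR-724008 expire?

(a) grant + 12 years → 17 April 2025.
(b) filing + 17 years → 16 August 2024.
Later of the two: 17 April 2025.

2025-04-17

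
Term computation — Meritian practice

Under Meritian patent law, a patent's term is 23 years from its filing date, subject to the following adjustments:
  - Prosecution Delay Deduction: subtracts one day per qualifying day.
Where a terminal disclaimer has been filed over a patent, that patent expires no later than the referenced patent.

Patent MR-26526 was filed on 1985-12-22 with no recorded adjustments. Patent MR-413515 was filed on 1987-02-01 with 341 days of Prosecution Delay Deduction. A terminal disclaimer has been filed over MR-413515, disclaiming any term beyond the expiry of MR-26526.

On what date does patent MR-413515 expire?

2008-12-22

Natural term of MR-413515:
  Base: filing + 23 years → 1 February 2010.
  Prosecution Delay Deduction: −341 days → 25 February 2009.
Expiry of referenced patent MR-26526:
  Base: filing + 23 years → 22 December 2008.
Terminal disclaimer: MR-413515 expires on the earlier of 25 February 2009 and 22 December 2008.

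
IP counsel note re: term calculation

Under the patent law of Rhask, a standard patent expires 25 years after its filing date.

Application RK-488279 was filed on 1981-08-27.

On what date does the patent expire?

Filing date + 25 years → 27 August 2006.

August 27, 2006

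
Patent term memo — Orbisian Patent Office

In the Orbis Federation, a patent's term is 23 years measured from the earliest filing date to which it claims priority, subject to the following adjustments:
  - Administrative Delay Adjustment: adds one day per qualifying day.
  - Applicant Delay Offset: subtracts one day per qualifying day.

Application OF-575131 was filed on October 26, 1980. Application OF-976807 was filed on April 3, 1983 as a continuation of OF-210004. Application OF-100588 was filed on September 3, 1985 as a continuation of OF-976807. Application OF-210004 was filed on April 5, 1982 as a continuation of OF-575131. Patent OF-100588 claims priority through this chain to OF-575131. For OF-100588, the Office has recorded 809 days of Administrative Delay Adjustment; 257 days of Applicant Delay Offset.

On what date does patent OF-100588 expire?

Earliest priority filing: 26 October 1980.
Base term: 26 October 1980 + 23 years → 26 October 2003.
Administrative Delay Adjustment: +809 days → 12 January 2006.
Applicant Delay Offset: −257 days → 30 April 2005.

April 30, 2005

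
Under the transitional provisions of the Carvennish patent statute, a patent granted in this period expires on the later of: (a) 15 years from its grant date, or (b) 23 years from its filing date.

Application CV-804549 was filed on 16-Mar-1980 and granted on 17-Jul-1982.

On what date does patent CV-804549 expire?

(a) grant + 15 years → 17 July 1997.
(b) filing + 23 years → 16 March 2003.
Later of the two: 16 March 2003.

March 16, 2003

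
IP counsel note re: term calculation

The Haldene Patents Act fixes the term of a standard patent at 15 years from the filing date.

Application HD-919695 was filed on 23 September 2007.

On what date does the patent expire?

Filing date + 15 years → 23 September 2022.

September 23, 2022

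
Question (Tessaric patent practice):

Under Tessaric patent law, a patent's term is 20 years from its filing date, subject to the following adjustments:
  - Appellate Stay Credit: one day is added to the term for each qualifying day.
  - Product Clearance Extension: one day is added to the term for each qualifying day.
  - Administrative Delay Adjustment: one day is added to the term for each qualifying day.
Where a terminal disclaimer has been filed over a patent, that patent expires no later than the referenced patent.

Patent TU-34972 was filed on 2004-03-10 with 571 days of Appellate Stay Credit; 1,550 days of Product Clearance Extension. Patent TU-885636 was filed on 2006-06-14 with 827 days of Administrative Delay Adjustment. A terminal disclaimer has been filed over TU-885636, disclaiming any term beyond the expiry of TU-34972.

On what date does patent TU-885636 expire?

September 18, 2028

Natural term of TU-885636:
  Base: filing + 20 years → 14 June 2026.
  Administrative Delay Adjustment: +827 days → 18 September 2028.
Expiry of referenced patent TU-34972:
  Base: filing + 20 years → 10 March 2024.
  Appellate Stay Credit: +571 days → 2 October 2025.
  Product Clearance Extension: +1550 days → 30 December 2029.
Terminal disclaimer: TU-885636 expires on the earlier of 18 September 2028 and 30 December 2029.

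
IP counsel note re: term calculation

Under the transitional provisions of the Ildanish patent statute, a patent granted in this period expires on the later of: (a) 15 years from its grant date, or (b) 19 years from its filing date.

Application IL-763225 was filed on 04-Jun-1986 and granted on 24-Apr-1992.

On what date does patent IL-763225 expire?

2007-04-24

(a) grant + 15 years → 24 April 2007.
(b) filing + 19 years → 4 June 2005.
Later of the two: 24 April 2007.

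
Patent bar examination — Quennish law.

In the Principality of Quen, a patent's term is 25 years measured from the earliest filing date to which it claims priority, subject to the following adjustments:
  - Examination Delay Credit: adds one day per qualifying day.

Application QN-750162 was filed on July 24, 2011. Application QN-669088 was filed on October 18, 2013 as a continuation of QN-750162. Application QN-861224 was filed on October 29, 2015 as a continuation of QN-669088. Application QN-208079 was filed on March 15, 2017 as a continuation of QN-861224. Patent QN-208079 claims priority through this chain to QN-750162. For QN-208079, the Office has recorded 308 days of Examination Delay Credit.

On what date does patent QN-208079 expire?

2037-05-28

Earliest priority filing: 24 July 2011.
Base term: 24 July 2011 + 25 years → 24 July 2036.
Examination Delay Credit: +308 days → 28 May 2037.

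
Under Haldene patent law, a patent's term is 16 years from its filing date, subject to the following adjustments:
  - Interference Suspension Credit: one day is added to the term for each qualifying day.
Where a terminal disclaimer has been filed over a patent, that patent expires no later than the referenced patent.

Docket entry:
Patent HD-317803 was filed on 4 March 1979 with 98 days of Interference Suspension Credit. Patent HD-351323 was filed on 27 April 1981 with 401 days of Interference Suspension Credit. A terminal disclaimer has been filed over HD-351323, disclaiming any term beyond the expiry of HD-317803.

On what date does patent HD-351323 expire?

Natural term of HD-351323:
  Base: filing + 16 years → 27 April 1997.
  Interference Suspension Credit: +401 days → 2 June 1998.
Expiry of referenced patent HD-317803:
  Base: filing + 16 years → 4 March 1995.
  Interference Suspension Credit: +98 days → 10 June 1995.
Terminal disclaimer: HD-351323 expires on the earlier of 2 June 1998 and 10 June 1995.

1995-06-10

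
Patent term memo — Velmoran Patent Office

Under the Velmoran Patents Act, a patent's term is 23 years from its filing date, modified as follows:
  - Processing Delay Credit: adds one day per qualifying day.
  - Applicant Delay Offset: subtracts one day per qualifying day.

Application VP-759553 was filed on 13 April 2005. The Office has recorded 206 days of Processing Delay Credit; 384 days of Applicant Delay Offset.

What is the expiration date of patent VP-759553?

2027-10-18

Base term: filing date + 23 years → 13 April 2028.
Processing Delay Credit: +206 days → 5 November 2028.
Applicant Delay Offset: −384 days → 18 October 2027.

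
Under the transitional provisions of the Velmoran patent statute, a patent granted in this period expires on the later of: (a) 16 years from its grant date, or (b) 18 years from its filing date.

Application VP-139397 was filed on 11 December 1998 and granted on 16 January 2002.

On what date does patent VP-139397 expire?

(a) grant + 16 years → 16 January 2018.
(b) filing + 18 years → 11 December 2016.
Later of the two: 16 January 2018.

2018-01-16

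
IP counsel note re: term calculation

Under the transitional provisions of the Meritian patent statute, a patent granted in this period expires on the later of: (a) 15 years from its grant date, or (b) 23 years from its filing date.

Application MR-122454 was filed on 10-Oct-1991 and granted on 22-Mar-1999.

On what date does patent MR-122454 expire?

(a) grant + 15 years → 22 March 2014.
(b) filing + 23 years → 10 October 2014.
Later of the two: 10 October 2014.

October 10, 2014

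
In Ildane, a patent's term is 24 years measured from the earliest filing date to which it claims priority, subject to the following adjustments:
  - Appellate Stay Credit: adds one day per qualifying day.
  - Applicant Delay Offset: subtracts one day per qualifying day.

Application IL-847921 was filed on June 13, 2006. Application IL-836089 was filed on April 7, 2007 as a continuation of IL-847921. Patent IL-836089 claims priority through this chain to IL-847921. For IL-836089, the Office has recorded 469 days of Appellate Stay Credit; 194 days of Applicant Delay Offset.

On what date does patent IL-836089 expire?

Earliest priority filing: 13 June 2006.
Base term: 13 June 2006 + 24 years → 13 June 2030.
Appellate Stay Credit: +469 days → 25 September 2031.
Applicant Delay Offset: −194 days → 15 March 2031.

2031-03-15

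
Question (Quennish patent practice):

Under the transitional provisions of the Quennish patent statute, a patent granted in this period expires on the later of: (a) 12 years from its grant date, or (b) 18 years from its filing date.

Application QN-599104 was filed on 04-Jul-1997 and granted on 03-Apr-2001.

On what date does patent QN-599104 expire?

2015-07-04

(a) grant + 12 years → 3 April 2013.
(b) filing + 18 years → 4 July 2015.
Later of the two: 4 July 2015.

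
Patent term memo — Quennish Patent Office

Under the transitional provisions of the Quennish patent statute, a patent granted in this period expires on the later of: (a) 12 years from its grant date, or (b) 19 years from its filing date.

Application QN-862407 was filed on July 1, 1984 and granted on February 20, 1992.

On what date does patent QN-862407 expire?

February 20, 2004

(a) grant + 12 years → 20 February 2004.
(b) filing + 19 years → 1 July 2003.
Later of the two: 20 February 2004.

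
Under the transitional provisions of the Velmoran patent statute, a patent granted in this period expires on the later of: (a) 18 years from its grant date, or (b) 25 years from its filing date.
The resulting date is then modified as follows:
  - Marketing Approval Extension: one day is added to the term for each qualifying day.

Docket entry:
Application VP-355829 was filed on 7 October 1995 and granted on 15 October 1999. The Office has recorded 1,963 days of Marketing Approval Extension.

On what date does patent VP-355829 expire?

2026-02-21

(a) grant + 18 years → 15 October 2017.
(b) filing + 25 years → 7 October 2020.
Later of the two: 7 October 2020.
Marketing Approval Extension: +1963 days → 21 February 2026.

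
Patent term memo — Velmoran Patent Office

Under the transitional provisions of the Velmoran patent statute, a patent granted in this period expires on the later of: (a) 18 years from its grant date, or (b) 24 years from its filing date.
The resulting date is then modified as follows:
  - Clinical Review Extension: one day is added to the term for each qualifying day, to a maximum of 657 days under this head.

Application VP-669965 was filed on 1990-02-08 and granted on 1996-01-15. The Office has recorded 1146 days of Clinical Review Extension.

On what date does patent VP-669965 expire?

(a) grant + 18 years → 15 January 2014.
(b) filing + 24 years → 8 February 2014.
Later of the two: 8 February 2014.
Clinical Review Extension: 1146 days claimed exceeds the 657-day cap, so +657 days → 27 November 2015.

November 27, 2015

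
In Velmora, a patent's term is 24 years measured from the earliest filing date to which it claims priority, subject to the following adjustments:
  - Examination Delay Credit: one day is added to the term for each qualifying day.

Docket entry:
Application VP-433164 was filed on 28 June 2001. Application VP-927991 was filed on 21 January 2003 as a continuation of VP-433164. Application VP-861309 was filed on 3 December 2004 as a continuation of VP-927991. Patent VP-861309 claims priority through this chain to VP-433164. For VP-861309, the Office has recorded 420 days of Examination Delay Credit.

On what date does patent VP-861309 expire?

2026-08-22

Earliest priority filing: 28 June 2001.
Base term: 28 June 2001 + 24 years → 28 June 2025.
Examination Delay Credit: +420 days → 22 August 2026.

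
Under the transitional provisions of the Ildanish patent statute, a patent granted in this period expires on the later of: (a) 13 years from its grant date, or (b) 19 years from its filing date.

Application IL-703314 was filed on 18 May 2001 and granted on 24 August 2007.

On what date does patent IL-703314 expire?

(a) grant + 13 years → 24 August 2020.
(b) filing + 19 years → 18 May 2020.
Later of the two: 24 August 2020.

August 24, 2020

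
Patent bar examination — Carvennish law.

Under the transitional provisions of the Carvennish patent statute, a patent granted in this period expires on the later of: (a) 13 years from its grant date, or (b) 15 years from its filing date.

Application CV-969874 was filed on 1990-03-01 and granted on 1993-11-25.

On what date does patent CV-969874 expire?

2006-11-25

(a) grant + 13 years → 25 November 2006.
(b) filing + 15 years → 1 March 2005.
Later of the two: 25 November 2006.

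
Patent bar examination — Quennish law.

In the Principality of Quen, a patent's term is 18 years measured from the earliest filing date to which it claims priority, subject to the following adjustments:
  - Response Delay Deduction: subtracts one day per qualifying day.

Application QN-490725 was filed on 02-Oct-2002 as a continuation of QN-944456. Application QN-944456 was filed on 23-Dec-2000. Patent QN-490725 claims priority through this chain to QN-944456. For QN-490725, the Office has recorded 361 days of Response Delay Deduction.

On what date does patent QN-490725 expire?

Earliest priority filing: 23 December 2000.
Base term: 23 December 2000 + 18 years → 23 December 2018.
Response Delay Deduction: −361 days → 27 December 2017.

December 27, 2017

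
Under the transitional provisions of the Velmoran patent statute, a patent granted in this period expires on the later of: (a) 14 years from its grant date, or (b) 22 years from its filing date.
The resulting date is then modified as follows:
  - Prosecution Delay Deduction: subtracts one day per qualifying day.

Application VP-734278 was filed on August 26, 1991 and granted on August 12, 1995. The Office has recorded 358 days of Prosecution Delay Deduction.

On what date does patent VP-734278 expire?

(a) grant + 14 years → 12 August 2009.
(b) filing + 22 years → 26 August 2013.
Later of the two: 26 August 2013.
Prosecution Delay Deduction: −358 days → 2 September 2012.

September 2, 2012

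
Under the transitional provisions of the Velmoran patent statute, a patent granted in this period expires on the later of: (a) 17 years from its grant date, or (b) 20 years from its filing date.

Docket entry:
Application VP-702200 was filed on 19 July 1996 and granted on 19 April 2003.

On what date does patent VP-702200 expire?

2020-04-19

(a) grant + 17 years → 19 April 2020.
(b) filing + 20 years → 19 July 2016.
Later of the two: 19 April 2020.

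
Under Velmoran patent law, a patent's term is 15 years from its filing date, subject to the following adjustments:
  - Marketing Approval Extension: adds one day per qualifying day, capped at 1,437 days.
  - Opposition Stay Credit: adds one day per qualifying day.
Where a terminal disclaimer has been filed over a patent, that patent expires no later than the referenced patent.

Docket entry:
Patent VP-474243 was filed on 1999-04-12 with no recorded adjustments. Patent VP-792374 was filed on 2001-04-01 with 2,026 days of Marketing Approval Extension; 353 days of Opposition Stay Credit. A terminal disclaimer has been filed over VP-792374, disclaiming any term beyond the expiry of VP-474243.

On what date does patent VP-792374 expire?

April 12, 2014

Natural term of VP-792374:
  Base: filing + 15 years → 1 April 2016.
  Marketing Approval Extension: 2026 days claimed exceeds the 1437-day cap, so +1437 days → 8 March 2020.
  Opposition Stay Credit: +353 days → 24 February 2021.
Expiry of referenced patent VP-474243:
  Base: filing + 15 years → 12 April 2014.
Terminal disclaimer: VP-792374 expires on the earlier of 24 February 2021 and 12 April 2014.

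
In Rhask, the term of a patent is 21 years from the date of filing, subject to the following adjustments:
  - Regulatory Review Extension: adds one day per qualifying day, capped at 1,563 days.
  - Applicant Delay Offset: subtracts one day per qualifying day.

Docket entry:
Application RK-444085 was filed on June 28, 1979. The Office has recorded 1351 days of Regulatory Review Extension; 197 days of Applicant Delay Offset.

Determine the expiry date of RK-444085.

August 26, 2003

Base term: filing date + 21 years → 28 June 2000.
Regulatory Review Extension: 1351 days (within the 1563-day cap) → +1351 days → 10 March 2004.
Applicant Delay Offset: −197 days → 26 August 2003.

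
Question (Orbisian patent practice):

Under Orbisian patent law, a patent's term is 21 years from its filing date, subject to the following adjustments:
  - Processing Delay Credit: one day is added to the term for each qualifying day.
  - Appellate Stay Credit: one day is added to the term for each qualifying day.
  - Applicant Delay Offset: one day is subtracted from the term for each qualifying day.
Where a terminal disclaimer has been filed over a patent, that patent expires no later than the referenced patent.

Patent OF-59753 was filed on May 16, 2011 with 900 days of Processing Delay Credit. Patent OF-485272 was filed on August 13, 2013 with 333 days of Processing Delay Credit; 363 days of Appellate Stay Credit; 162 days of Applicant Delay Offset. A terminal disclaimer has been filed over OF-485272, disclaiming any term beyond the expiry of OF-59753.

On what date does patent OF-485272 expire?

2034-11-02

Natural term of OF-485272:
  Base: filing + 21 years → 13 August 2034.
  Processing Delay Credit: +333 days → 12 July 2035.
  Appellate Stay Credit: +363 days → 9 July 2036.
  Applicant Delay Offset: −162 days → 29 January 2036.
Expiry of referenced patent OF-59753:
  Base: filing + 21 years → 16 May 2032.
  Processing Delay Credit: +900 days → 2 November 2034.
Terminal disclaimer: OF-485272 expires on the earlier of 29 January 2036 and 2 November 2034.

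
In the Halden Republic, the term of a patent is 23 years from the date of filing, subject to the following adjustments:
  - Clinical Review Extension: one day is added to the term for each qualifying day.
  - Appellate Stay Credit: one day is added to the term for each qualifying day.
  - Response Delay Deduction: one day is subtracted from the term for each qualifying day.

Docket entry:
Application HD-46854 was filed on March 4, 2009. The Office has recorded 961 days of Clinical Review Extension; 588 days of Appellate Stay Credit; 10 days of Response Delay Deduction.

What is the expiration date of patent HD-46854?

May 21, 2036

Base term: filing date + 23 years → 4 March 2032.
Clinical Review Extension: +961 days → 21 October 2034.
Appellate Stay Credit: +588 days → 31 May 2036.
Response Delay Deduction: −10 days → 21 May 2036.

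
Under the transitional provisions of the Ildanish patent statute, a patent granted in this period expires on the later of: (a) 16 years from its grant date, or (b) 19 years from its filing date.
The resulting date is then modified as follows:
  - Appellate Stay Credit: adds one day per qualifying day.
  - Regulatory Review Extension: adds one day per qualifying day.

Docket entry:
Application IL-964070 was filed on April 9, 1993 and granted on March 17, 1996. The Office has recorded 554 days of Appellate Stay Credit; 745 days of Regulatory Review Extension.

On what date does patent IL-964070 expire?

October 30, 2015

(a) grant + 16 years → 17 March 2012.
(b) filing + 19 years → 9 April 2012.
Later of the two: 9 April 2012.
Appellate Stay Credit: +554 days → 15 October 2013.
Regulatory Review Extension: +745 days → 30 October 2015.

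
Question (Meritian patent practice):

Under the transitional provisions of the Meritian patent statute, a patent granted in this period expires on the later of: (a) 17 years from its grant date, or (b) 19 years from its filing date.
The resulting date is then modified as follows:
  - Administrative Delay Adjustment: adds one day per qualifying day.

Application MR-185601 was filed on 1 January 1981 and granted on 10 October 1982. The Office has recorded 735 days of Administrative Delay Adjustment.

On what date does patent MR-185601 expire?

2002-01-05

(a) grant + 17 years → 10 October 1999.
(b) filing + 19 years → 1 January 2000.
Later of the two: 1 January 2000.
Administrative Delay Adjustment: +735 days → 5 January 2002.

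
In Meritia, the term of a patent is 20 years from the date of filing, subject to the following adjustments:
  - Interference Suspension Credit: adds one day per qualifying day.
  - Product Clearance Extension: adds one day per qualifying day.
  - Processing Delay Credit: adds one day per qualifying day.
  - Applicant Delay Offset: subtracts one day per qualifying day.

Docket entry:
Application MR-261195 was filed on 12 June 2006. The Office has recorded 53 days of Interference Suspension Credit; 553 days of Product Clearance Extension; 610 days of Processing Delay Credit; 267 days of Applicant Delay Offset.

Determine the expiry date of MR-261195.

Base term: filing date + 20 years → 12 June 2026.
Interference Suspension Credit: +53 days → 4 August 2026.
Product Clearance Extension: +553 days → 8 February 2028.
Processing Delay Credit: +610 days → 10 October 2029.
Applicant Delay Offset: −267 days → 16 January 2029.

2029-01-16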